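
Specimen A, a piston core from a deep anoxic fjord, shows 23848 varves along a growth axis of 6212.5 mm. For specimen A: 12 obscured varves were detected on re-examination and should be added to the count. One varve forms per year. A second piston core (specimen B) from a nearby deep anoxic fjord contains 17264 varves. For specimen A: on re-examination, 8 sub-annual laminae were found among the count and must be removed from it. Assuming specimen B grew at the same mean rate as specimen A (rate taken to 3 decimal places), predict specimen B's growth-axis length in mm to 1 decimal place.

4488.6 mm

Specimen A: adjusted count: 23848 − 8 + 12 = 23852 varves.
A: Extension rate ≈ 6212.5 / 23852 = 0.260 mm/yr.
For B, 0.260 mm/year × 17264 years = 4488.6 mm.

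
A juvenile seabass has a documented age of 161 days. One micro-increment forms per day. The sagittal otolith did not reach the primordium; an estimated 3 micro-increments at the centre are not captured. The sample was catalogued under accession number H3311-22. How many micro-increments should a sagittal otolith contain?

At one micro-increment per day, 161 days correspond to 161 micro-increments.
161 − 3 missed = 158 micro-increments expected in the prepared section.

158 micro-increments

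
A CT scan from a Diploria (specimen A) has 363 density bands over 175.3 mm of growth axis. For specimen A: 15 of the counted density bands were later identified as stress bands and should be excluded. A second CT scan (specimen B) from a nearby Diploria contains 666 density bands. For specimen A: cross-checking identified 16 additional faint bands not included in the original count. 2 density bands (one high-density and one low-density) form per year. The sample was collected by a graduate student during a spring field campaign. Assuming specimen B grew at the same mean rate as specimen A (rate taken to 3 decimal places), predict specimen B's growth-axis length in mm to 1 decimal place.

320.7 mm

Specimen A: adjusted count: 363 − 15 + 16 = 364 density bands.
Specimen A: dividing by 2 density bands per year: 364 / 2 = 182 years.
A: Extension rate ≈ 175.3 / 182 = 0.963 mm/yr.
Specimen B: dividing by 2 density bands per year: 666 / 2 = 333 years. B's length ≈ 0.963 × 333 = 320.7 mm.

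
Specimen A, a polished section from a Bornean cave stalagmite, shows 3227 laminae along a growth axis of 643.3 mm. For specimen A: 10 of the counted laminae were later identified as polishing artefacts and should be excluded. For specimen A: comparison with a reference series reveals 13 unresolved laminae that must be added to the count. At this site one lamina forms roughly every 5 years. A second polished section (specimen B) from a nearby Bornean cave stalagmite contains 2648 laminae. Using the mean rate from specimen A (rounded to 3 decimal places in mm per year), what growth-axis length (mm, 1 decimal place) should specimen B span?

Specimen A: correcting the raw count gives 3227 − 10 + 13 = 3230 true laminae.
Specimen A: at 5 years per lamina, 3230 × 5 = 16150 years.
A: Mean rate = 643.3 mm / 16150 years ≈ 0.040 mm per year.
Specimen B: at 5 years per lamina, 2648 × 5 = 13240 years. For B, 0.040 mm/year × 13240 years = 529.6 mm.

529.6 mm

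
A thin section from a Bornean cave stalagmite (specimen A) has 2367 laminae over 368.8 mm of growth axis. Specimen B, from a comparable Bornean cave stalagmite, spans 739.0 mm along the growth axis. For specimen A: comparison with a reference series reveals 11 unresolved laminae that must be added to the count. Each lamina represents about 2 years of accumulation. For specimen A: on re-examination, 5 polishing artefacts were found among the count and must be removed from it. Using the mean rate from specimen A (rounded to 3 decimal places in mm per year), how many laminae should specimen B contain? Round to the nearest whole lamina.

Specimen A: adjusted count: 2367 − 5 + 11 = 2373 laminae.
Specimen A: at 2 years per lamina, 2373 × 2 = 4746 years.
A: Extension rate ≈ 368.8 / 4746 = 0.078 mm/yr.
For B, 739.0 / 0.078 = 9474.36 years; at 2 years per lamina that is 9474.36 / 2 ≈ 4737 laminae.

4737 laminae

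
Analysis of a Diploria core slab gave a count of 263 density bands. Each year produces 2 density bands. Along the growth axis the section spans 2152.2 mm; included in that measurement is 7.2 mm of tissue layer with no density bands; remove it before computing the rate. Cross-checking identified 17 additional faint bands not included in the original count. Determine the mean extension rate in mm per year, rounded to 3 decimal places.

15.321 mm per year

Adjusted count: 263 + 17 = 280 density bands.
280 density bands at 2 per year is 280 / 2 = 140 years.
Net length = 2152.2 − 7.2 = 2145.0 mm.
Mean rate = 2145.0 mm / 140 years ≈ 15.321 mm per year.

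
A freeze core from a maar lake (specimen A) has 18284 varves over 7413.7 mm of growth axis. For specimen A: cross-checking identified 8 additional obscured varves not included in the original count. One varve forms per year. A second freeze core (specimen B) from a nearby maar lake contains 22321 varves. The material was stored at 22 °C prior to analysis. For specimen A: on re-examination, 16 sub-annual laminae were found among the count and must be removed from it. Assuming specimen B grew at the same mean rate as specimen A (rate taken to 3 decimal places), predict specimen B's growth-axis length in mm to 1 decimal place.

Specimen A: adjusted count: 18284 − 16 + 8 = 18276 varves.
A: Extension rate ≈ 7413.7 / 18276 = 0.406 mm per year.
Length of B = 0.406 × 22321 = 9062.3 mm.

9062.3 mm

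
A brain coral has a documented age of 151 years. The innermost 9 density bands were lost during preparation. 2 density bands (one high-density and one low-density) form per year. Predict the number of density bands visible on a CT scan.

With 2 density bands per year, 151 years would produce 151 × 2 = 302 density bands.
302 − 9 missed = 293 density bands expected in the prepared section.

293 density bands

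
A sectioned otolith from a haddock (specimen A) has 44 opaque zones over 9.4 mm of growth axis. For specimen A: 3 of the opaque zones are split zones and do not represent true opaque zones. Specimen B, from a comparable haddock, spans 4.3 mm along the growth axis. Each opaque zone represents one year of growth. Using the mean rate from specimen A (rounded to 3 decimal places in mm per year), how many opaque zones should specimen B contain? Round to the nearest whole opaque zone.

19 opaque zones

Specimen A: after corrections the count is 44 − 3 = 41 opaque zones.
A: Mean rate = 9.4 mm / 41 years ≈ 0.229 mm per year.
B spans 4.3 / 0.229 = 18.78 years ≈ 19 opaque zones.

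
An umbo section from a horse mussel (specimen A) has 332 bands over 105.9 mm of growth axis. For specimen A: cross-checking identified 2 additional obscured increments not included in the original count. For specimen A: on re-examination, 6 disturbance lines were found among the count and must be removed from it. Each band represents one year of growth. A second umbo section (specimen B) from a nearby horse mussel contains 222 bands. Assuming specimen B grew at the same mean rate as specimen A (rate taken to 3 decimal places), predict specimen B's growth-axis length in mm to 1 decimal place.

Specimen A: after corrections the count is 332 − 6 + 2 = 328 bands.
A: Extension rate ≈ 105.9 / 328 = 0.323 mm/yr.
For B, 0.323 mm/year × 222 years = 71.7 mm.

71.7 mm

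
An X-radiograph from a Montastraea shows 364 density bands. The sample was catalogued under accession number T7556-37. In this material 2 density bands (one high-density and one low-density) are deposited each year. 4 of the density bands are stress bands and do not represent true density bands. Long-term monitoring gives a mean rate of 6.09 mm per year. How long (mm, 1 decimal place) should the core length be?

After corrections the count is 364 − 4 = 360 density bands.
With 2 density bands per year, 360 / 2 = 180 years.
Length ≈ 6.09 × 180 = 1096.2 mm.

1096.2 mm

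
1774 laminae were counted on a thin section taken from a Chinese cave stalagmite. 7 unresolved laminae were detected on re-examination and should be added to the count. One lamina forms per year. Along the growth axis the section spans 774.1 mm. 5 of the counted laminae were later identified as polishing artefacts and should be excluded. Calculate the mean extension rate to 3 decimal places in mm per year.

Adjusted count: 1774 − 5 + 7 = 1776 laminae.
Mean rate = 774.1 mm / 1776 years ≈ 0.436 mm per year.

0.436 mm per year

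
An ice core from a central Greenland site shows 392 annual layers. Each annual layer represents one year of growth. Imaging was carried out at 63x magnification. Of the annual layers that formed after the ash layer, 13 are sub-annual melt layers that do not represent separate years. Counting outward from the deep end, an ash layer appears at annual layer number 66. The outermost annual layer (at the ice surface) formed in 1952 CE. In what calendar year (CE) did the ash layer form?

392 − 66 = 326 annual layers lie beyond the ash layer toward the ice surface.
Excluding 13 false annual layers: 326 − 13 = 313.
Counting back 313 years from 1952 CE places the ash layer in 1952 − 313 = 1639 CE.

1639 CE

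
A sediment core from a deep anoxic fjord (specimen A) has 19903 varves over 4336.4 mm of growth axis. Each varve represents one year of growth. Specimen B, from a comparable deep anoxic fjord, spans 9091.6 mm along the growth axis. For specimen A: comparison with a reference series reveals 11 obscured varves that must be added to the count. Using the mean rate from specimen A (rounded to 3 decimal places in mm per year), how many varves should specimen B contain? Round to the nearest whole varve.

41705 varves

Specimen A: after corrections the count is 19903 + 11 = 19914 varves.
A: Mean rate = 4336.4 mm / 19914 years ≈ 0.218 mm/yr.
B spans 9091.6 / 0.218 = 41704.59 years ≈ 41705 varves.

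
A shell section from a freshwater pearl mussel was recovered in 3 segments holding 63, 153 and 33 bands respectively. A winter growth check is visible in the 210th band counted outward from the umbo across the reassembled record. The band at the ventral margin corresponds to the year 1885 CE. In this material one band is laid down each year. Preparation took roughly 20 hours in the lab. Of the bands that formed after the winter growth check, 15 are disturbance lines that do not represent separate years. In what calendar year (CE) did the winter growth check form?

1861 CE

Total bands = 63 + 153 + 33 = 249.
249 − 210 = 39 bands lie beyond the winter growth check toward the ventral margin.
Excluding 15 false bands: 39 − 15 = 24.
Counting back 24 years from 1885 CE places the winter growth check in 1885 − 24 = 1861 CE.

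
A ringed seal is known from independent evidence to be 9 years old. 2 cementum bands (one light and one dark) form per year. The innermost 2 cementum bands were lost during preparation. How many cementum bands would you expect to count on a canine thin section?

9 years at 2 cementum bands per year gives 9 × 2 = 18 cementum bands.
Less the 2 uncaptured cementum bands: 18 − 2 = 16.

16 cementum bands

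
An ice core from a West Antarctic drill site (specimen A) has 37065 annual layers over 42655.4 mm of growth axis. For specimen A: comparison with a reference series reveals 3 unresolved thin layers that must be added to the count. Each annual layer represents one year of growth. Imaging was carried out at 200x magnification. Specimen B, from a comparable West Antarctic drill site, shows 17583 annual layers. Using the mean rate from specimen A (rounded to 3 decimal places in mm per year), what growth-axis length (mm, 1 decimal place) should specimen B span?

Specimen A: true annual layer count = 37065 + 3 = 37068.
A: Extension rate ≈ 42655.4 / 37068 = 1.151 mm/year.
For B, 1.151 mm/year × 17583 years = 20238.0 mm.

20238.0 mm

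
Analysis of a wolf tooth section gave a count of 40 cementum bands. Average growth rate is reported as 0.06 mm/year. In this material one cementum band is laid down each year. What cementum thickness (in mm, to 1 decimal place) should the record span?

2.4 mm

The record spans 40 years at 0.06 mm per year.
Length ≈ 0.06 × 40 = 2.4 mm.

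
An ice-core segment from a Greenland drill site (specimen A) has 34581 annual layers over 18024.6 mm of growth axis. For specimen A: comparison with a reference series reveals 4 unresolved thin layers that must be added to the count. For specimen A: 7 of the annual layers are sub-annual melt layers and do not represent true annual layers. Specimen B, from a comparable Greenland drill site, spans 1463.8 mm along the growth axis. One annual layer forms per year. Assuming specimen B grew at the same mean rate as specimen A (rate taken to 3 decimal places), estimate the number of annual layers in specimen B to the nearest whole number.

2810 annual layers

Specimen A: adjusted count: 34581 − 7 + 4 = 34578 annual layers.
A: 18024.6 mm over 34578 years gives 18024.6 / 34578 ≈ 0.521 mm/year.
Specimen B: 1463.8 mm / 0.521 mm per year = 2809.60 years ≈ 2810 annual layers.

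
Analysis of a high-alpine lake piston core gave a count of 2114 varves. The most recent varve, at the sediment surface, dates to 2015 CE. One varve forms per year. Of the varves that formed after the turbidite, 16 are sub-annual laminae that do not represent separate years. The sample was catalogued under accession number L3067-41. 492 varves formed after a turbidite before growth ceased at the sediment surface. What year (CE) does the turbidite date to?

There are 492 varves younger than the turbidite.
492 − 16 false = 476 true varves after the turbidite.
The varve at the sediment surface is 2015 CE, so the turbidite dates to 2015 − 476 = 1539 CE.

1539 CE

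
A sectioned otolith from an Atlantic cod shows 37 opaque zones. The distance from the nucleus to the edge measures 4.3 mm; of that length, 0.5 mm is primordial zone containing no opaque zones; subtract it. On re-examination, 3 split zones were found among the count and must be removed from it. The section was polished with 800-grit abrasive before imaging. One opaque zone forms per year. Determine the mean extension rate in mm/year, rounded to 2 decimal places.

0.11 mm/year

After corrections the count is 37 − 3 = 34 opaque zones.
The growth record spans 4.3 − 0.5 = 3.8 mm.
3.8 mm over 34 years gives 3.8 / 34 ≈ 0.11 mm/year.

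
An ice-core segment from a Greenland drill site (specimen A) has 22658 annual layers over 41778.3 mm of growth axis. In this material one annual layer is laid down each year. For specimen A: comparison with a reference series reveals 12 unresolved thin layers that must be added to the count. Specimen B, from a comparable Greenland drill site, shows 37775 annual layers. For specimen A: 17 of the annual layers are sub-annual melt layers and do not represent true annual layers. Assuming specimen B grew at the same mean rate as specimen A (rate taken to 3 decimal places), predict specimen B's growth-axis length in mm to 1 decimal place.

Specimen A: true annual layer count = 22658 − 17 + 12 = 22653.
A: 41778.3 mm over 22653 years gives 41778.3 / 22653 ≈ 1.844 mm/year.
B's length ≈ 1.844 × 37775 = 69657.1 mm.

69657.1 mm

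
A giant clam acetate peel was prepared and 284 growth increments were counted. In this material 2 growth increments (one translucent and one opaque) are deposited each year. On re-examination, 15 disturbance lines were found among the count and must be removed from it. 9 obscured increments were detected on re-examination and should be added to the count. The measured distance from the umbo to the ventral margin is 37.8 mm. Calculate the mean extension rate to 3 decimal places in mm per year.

0.272 mm per year

Correcting the raw count gives 284 − 15 + 9 = 278 true growth increments.
With 2 growth increments per year, 278 / 2 = 139 years.
37.8 mm over 139 years gives 37.8 / 139 ≈ 0.272 mm per year.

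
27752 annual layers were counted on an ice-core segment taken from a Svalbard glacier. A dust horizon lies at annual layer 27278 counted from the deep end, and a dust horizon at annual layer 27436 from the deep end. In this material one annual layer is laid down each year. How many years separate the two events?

158 years

The two markers are separated by 27436 − 27278 = 158 annual layers.
That is 158 years at one annual layer per year.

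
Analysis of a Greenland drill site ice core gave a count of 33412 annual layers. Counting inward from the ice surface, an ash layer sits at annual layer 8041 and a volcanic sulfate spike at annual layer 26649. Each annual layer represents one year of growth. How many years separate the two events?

The two markers are separated by 26649 − 8041 = 18608 annual layers.
At one annual layer per year, 18608 years elapsed between them.

18608 years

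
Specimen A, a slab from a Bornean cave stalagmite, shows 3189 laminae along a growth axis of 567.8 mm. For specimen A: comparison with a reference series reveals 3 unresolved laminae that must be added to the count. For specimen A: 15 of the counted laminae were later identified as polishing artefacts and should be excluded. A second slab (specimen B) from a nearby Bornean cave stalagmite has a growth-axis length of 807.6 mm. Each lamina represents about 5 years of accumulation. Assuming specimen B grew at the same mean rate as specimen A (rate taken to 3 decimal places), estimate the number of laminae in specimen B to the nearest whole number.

4487 laminae

Specimen A: after corrections the count is 3189 − 15 + 3 = 3177 laminae.
Specimen A: multiplying by 5 years per lamina: 3177 × 5 = 15885 years.
A: Mean rate = 567.8 mm / 15885 years ≈ 0.036 mm per year.
B spans 807.6 / 0.036 = 22433.33 years; at 5 years per lamina that is 22433.33 / 5 ≈ 4487 laminae.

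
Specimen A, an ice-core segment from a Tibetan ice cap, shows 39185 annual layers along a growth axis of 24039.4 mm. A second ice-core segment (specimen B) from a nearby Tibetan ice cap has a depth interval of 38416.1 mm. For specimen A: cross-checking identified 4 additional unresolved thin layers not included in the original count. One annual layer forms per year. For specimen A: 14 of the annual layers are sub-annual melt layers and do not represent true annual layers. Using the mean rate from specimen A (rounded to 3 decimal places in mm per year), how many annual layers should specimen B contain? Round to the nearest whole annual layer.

Specimen A: true annual layer count = 39185 − 14 + 4 = 39175.
A: 24039.4 mm over 39175 years gives 24039.4 / 39175 ≈ 0.614 mm/year.
For B, 38416.1 / 0.614 = 62566.94 years ≈ 62567 annual layers.

62567 annual layers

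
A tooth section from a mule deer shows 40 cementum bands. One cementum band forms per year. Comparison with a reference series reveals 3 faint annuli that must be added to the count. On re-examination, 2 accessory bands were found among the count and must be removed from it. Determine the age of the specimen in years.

Adjusted count: 40 − 2 + 3 = 41 cementum bands.
One cementum band per year makes the duration 41 years.

41 yr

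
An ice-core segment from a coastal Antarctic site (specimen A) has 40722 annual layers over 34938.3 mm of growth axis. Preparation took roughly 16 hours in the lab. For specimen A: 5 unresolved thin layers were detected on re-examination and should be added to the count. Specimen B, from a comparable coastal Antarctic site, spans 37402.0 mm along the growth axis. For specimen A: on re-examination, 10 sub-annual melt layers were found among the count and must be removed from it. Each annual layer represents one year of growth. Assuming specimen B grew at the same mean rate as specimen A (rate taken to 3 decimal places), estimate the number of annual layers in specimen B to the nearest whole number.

43592 annual layers

Specimen A: correcting the raw count gives 40722 − 10 + 5 = 40717 true annual layers.
A: 34938.3 mm over 40717 years gives 34938.3 / 40717 ≈ 0.858 mm/yr.
For B, 37402.0 / 0.858 = 43592.07 years ≈ 43592 annual layers.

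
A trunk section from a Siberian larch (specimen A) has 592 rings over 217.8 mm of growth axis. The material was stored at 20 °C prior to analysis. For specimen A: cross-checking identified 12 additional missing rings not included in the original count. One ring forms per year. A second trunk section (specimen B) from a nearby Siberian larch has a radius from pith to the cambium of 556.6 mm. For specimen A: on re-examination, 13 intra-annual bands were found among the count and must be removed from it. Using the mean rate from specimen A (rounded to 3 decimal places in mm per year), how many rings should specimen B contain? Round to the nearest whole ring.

1508 rings

Specimen A: correcting the raw count gives 592 − 13 + 12 = 591 true rings.
A: Mean rate = 217.8 mm / 591 years ≈ 0.369 mm/year.
For B, 556.6 / 0.369 = 1508.40 years ≈ 1508 rings.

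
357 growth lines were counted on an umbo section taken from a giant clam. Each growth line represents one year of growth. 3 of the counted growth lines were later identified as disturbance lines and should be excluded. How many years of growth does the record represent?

After corrections the count is 357 − 3 = 354 growth lines.
At one growth line per year, that is 354 years.

354 yr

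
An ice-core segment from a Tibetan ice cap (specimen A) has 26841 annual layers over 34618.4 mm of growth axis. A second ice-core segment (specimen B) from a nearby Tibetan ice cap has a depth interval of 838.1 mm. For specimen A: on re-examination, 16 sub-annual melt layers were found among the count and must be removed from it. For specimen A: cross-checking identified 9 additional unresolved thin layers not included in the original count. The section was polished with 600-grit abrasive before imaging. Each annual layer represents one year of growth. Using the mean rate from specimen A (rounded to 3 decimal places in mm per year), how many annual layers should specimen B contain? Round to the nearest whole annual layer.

Specimen A: after corrections the count is 26841 − 16 + 9 = 26834 annual layers.
A: Mean rate = 34618.4 mm / 26834 years ≈ 1.290 mm/yr.
B spans 838.1 / 1.290 = 649.69 years ≈ 650 annual layers.

650 annual layers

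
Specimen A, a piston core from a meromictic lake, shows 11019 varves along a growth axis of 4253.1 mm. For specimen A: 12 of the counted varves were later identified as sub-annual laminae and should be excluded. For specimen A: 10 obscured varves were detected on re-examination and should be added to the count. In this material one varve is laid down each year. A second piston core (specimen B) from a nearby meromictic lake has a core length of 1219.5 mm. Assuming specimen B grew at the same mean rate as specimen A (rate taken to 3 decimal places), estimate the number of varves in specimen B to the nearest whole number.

Specimen A: true varve count = 11019 − 12 + 10 = 11017.
A: 4253.1 mm over 11017 years gives 4253.1 / 11017 ≈ 0.386 mm/year.
For B, 1219.5 / 0.386 = 3159.33 years ≈ 3159 varves.

3159 varves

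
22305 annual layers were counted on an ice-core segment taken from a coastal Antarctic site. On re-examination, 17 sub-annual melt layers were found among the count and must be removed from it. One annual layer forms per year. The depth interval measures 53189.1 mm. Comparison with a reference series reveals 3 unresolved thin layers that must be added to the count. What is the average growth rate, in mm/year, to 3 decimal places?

2.386 mm/year

Adjusted count: 22305 − 17 + 3 = 22291 annual layers.
Extension rate ≈ 53189.1 / 22291 = 2.386 mm/year.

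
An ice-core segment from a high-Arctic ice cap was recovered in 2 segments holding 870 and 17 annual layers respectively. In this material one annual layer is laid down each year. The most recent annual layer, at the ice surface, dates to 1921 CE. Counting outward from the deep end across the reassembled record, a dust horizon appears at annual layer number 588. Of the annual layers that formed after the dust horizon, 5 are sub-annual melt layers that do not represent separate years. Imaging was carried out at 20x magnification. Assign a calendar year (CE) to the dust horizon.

Total annual layers = 870 + 17 = 887.
The dust horizon sits at annual layer 588 from the deep end, so 887 − 588 = 299 annual layers formed after it.
Excluding 5 false annual layers: 299 − 5 = 294.
1921 − 294 = 1627 CE.

1627 CE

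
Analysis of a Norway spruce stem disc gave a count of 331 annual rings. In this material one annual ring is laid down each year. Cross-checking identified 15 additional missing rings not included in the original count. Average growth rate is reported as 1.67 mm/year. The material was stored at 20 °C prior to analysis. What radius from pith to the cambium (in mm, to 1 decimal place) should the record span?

577.8 mm

Correcting the raw count gives 331 + 15 = 346 true annual rings.
346 years at 1.67 mm/year gives 1.67 × 346 = 577.8 mm.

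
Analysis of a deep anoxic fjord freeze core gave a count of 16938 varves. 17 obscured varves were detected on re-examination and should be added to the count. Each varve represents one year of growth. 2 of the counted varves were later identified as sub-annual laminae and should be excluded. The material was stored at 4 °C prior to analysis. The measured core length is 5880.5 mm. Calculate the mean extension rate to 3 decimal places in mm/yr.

0.347 mm/yr

After corrections the count is 16938 − 2 + 17 = 16953 varves.
5880.5 mm over 16953 years gives 5880.5 / 16953 ≈ 0.347 mm/yr.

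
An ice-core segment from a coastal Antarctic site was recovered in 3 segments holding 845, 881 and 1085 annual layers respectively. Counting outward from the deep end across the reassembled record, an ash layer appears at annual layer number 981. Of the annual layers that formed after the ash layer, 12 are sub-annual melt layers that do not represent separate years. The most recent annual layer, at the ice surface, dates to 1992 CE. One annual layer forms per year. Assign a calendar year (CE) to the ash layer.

Total annual layers = 845 + 881 + 1085 = 2811.
The ash layer sits at annual layer 981 from the deep end, so 2811 − 981 = 1830 annual layers formed after it.
1830 − 12 false = 1818 true annual layers after the ash layer.
1992 − 1818 = 174 CE.

174 CE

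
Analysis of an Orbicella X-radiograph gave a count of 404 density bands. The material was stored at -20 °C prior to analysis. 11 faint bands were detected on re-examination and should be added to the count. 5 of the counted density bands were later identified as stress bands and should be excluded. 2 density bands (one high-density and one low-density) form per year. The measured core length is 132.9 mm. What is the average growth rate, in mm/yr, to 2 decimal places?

0.65 mm/yr

Correcting the raw count gives 404 − 5 + 11 = 410 true density bands.
Dividing by 2 density bands per year: 410 / 2 = 205 years.
Extension rate ≈ 132.9 / 205 = 0.65 mm/yr.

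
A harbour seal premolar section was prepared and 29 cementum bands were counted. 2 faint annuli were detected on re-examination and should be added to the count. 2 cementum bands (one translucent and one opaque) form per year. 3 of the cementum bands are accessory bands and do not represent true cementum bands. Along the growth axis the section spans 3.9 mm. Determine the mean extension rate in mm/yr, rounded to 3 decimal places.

Correcting the raw count gives 29 − 3 + 2 = 28 true cementum bands.
With 2 cementum bands per year, 28 / 2 = 14 years.
Mean rate = 3.9 mm / 14 years ≈ 0.279 mm/yr.

0.279 mm/yr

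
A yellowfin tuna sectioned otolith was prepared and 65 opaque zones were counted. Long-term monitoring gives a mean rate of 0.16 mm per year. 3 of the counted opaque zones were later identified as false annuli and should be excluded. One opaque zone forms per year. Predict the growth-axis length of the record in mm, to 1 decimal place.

Adjusted count: 65 − 3 = 62 opaque zones.
Predicted length = 0.16 mm/year × 62 years = 9.9 mm.

9.9 mm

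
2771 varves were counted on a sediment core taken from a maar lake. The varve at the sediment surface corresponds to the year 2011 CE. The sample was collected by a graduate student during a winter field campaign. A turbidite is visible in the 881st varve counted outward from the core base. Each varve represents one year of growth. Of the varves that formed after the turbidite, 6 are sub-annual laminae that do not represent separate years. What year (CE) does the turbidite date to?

Between varve 881 and the sediment surface there are 2771 − 881 = 1890 varves.
Excluding 6 false varves: 1890 − 6 = 1884.
2011 − 1884 = 127 CE.

127 CE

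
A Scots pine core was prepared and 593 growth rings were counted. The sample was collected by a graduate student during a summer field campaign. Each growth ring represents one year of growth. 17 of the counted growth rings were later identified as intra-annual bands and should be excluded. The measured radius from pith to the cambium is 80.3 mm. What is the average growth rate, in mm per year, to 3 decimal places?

Adjusted count: 593 − 17 = 576 growth rings.
80.3 mm over 576 years gives 80.3 / 576 ≈ 0.139 mm per year.

0.139 mm per year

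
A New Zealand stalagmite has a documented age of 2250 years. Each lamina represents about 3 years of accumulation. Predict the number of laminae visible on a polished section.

One lamina every 3 years means 2250 / 3 = 750 laminae.
So 750 laminae should be present.

750 laminae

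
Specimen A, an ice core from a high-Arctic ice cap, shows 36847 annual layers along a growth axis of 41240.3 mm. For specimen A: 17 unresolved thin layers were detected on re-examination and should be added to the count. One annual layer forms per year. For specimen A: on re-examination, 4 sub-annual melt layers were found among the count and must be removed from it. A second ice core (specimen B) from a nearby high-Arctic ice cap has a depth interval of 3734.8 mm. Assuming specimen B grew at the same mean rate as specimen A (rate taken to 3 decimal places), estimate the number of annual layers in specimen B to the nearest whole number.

3338 annual layers

Specimen A: correcting the raw count gives 36847 − 4 + 17 = 36860 true annual layers.
A: Extension rate ≈ 41240.3 / 36860 = 1.119 mm/yr.
Specimen B: 3734.8 mm / 1.119 mm per year = 3337.62 years ≈ 3338 annual layers.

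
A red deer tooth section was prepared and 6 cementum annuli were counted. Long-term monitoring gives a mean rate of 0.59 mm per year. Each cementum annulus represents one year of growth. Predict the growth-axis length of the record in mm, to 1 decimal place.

3.5 mm

The record spans 6 years at 0.59 mm per year.
6 years at 0.59 mm/year gives 0.59 × 6 = 3.5 mm.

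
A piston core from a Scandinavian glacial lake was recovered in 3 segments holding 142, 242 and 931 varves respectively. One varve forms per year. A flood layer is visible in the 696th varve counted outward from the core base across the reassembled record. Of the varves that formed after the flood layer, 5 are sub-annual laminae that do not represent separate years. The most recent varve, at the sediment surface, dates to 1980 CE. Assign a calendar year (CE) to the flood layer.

Total varves = 142 + 242 + 931 = 1315.
1315 − 696 = 619 varves lie beyond the flood layer toward the sediment surface.
619 − 5 false = 614 true varves after the flood layer.
1980 − 614 = 1366 CE.

1366 CE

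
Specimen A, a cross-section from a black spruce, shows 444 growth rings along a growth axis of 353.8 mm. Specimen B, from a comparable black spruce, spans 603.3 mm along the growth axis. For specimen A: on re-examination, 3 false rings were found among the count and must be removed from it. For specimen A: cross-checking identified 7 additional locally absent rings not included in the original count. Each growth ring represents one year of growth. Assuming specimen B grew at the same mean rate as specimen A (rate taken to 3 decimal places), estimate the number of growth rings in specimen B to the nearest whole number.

764 growth rings

Specimen A: after corrections the count is 444 − 3 + 7 = 448 growth rings.
A: Extension rate ≈ 353.8 / 448 = 0.790 mm/year.
Specimen B: 603.3 mm / 0.790 mm per year = 763.67 years ≈ 764 growth rings.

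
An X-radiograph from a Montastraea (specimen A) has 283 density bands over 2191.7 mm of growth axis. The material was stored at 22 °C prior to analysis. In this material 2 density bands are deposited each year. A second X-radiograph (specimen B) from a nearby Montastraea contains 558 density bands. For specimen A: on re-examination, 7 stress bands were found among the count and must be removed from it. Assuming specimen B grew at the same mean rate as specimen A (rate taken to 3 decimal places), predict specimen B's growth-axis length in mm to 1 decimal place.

Specimen A: adjusted count: 283 − 7 = 276 density bands.
Specimen A: dividing by 2 density bands per year: 276 / 2 = 138 years.
A: Extension rate ≈ 2191.7 / 138 = 15.882 mm/year.
Specimen B: with 2 density bands per year, 558 / 2 = 279 years. Length of B = 15.882 × 279 = 4431.1 mm.

4431.1 mm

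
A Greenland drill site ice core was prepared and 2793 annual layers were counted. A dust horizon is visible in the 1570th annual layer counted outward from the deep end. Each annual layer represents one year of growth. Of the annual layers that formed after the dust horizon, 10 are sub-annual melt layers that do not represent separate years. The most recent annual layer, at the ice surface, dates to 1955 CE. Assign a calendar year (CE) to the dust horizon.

742 CE

2793 − 1570 = 1223 annual layers lie beyond the dust horizon toward the ice surface.
Excluding 10 false annual layers: 1223 − 10 = 1213.
The annual layer at the ice surface is 1955 CE, so the dust horizon dates to 1955 − 1213 = 742 CE.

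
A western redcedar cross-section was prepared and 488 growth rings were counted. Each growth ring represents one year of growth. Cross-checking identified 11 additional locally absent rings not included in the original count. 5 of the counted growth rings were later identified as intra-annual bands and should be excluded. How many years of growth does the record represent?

494 years

Adjusted count: 488 − 5 + 11 = 494 growth rings.
At one growth ring per year, that is 494 years.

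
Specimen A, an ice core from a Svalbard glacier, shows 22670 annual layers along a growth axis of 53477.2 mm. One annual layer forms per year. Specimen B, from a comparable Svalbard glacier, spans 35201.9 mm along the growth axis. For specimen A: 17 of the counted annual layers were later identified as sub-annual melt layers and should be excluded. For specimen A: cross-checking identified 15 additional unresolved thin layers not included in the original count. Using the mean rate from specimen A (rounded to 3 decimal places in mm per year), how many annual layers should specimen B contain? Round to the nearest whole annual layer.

14922 annual layers

Specimen A: true annual layer count = 22670 − 17 + 15 = 22668.
A: 53477.2 mm over 22668 years gives 53477.2 / 22668 ≈ 2.359 mm/year.
B spans 35201.9 / 2.359 = 14922.38 years ≈ 14922 annual layers.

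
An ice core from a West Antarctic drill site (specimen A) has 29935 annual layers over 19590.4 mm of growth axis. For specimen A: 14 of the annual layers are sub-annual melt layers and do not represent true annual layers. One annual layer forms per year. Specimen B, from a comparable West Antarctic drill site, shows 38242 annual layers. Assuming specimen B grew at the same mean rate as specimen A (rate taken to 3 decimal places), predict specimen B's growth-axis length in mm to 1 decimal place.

Specimen A: adjusted count: 29935 − 14 = 29921 annual layers.
A: Extension rate ≈ 19590.4 / 29921 = 0.655 mm/year.
Length of B = 0.655 × 38242 = 25048.5 mm.

25048.5 mm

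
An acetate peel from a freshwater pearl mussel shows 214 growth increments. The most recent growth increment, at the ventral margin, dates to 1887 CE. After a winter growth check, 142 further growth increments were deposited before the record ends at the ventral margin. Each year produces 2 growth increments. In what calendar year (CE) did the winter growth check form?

142 growth increments post-date the winter growth check.
With 2 growth increments per year, 142 / 2 = 71 years.
Counting back 71 years from 1887 CE places the winter growth check in 1887 − 71 = 1816 CE.

1816 CE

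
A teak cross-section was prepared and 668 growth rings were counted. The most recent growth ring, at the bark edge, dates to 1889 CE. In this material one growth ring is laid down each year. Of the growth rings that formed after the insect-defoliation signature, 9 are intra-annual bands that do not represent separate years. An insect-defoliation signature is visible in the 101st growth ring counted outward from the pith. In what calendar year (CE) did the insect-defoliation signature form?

Between growth ring 101 and the bark edge there are 668 − 101 = 567 growth rings.
Removing the 9 false growth rings leaves 567 − 9 = 558 true growth rings beyond the insect-defoliation signature.
Counting back 558 years from 1889 CE places the insect-defoliation signature in 1889 − 558 = 1331 CE.

1331 CE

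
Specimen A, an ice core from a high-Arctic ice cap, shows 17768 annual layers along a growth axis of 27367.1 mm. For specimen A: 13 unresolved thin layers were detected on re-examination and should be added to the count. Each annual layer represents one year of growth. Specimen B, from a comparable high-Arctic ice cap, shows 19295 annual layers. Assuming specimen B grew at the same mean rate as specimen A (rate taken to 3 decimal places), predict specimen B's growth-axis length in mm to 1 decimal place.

29695.0 mm

Specimen A: correcting the raw count gives 17768 + 13 = 17781 true annual layers.
A: Extension rate ≈ 27367.1 / 17781 = 1.539 mm per year.
B's length ≈ 1.539 × 19295 = 29695.0 mm.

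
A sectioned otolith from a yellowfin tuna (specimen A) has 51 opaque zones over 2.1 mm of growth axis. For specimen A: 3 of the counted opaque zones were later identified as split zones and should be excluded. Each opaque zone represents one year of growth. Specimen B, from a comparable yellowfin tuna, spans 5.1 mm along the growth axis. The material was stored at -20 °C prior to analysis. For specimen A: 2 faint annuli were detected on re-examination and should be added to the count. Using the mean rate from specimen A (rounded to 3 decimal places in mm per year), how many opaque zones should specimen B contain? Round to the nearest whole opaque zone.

Specimen A: true opaque zone count = 51 − 3 + 2 = 50.
A: 2.1 mm over 50 years gives 2.1 / 50 ≈ 0.042 mm/year.
For B, 5.1 / 0.042 = 121.43 years ≈ 121 opaque zones.

121 opaque zones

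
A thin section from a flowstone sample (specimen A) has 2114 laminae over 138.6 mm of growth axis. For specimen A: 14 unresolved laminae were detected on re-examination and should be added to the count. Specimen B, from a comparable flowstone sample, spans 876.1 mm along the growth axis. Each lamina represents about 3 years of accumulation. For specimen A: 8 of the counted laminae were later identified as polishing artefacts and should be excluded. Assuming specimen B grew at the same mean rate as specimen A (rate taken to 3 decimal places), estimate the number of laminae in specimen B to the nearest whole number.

Specimen A: correcting the raw count gives 2114 − 8 + 14 = 2120 true laminae.
Specimen A: at 3 years per lamina, 2120 × 3 = 6360 years.
A: Extension rate ≈ 138.6 / 6360 = 0.022 mm/yr.
B spans 876.1 / 0.022 = 39822.73 years; at 3 years per lamina that is 39822.73 / 3 ≈ 13274 laminae.

13274 laminae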